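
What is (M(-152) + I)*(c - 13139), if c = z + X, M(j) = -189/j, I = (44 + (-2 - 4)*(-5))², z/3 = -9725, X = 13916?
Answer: -11821249659/76 ≈ -1.5554e+8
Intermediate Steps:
z = -29175 (z = 3*(-9725) = -29175)
I = 5476 (I = (44 - 6*(-5))² = (44 + 30)² = 74² = 5476)
c = -15259 (c = -29175 + 13916 = -15259)
(M(-152) + I)*(c - 13139) = (-189/(-152) + 5476)*(-15259 - 13139) = (-189*(-1/152) + 5476)*(-28398) = (189/152 + 5476)*(-28398) = (832541/152)*(-28398) = -11821249659/76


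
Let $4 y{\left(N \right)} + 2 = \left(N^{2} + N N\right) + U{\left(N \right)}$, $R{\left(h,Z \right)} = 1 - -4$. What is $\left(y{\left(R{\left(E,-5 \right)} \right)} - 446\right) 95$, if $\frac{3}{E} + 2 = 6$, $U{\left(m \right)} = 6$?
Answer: $- \frac{82175}{2} \approx -41088.0$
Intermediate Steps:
$E = \frac{3}{4}$ ($E = \frac{3}{-2 + 6} = \frac{3}{4} \approx 0.75$)
$R{\left(h,Z \right)} = 5$ ($R{\left(h,Z \right)} = 1 + 4 = 5$)
$y{\left(N \right)} = 1 + \frac{N^{2}}{2}$ ($y{\left(N \right)} = - \frac{1}{2} + \frac{\left(N^{2} + N N\right) + 6}{4} = - \frac{1}{2} + \frac{\left(N^{2} + N^{2}\right) + 6}{4} = - \frac{1}{2} + \frac{2 N^{2} + 6}{4} = - \frac{1}{2} + \frac{6 + 2 N^{2}}{4} = - \frac{1}{2} + \left(\frac{3}{2} + \frac{N^{2}}{2}\right) = 1 + \frac{N^{2}}{2}$)
$\left(y{\left(R{\left(E,-5 \right)} \right)} - 446\right) 95 = \left(\left(1 + \frac{5^{2}}{2}\right) - 446\right) 95 = \left(\left(1 + \frac{1}{2} \cdot 25\right) - 446\right) 95 = \left(\left(1 + \frac{25}{2}\right) - 446\right) 95 = \left(\frac{27}{2} - 446\right) 95 = \left(- \frac{865}{2}\right) 95 = - \frac{82175}{2}$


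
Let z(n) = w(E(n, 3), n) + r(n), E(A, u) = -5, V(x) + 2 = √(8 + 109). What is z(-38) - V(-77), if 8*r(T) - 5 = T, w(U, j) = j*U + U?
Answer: 1463/8 - 3*√13 ≈ 172.06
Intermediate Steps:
V(x) = -2 + 3*√13 (V(x) = -2 + √(8 + 109) = -2 + √117 = -2 + 3*√13)
w(U, j) = U + U*j (w(U, j) = U*j + U = U + U*j)
r(T) = 5/8 + T/8
z(n) = -35/8 - 39*n/8 (z(n) = -5*(1 + n) + (5/8 + n/8) = (-5 - 5*n) + (5/8 + n/8) = -35/8 - 39*n/8)
z(-38) - V(-77) = (-35/8 - 39/8*(-38)) - (-2 + 3*√13) = (-35/8 + 741/4) + (2 - 3*√13) = 1447/8 + (2 - 3*√13) = 1463/8 - 3*√13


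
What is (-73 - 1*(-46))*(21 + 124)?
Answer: -3915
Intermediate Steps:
(-73 - 1*(-46))*(21 + 124) = (-73 + 46)*145 = -27*145 = -3915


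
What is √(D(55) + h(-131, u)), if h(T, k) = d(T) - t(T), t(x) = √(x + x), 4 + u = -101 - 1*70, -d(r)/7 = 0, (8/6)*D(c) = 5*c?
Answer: √(825 - 4*I*√262)/2 ≈ 14.372 - 0.56311*I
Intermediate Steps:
D(c) = 15*c/4 (D(c) = 3*(5*c)/4 = 15*c/4)
d(r) = 0 (d(r) = -7*0 = 0)
u = -175 (u = -4 + (-101 - 1*70) = -4 + (-101 - 70) = -4 - 171 = -175)
t(x) = √2*√x (t(x) = √(2*x) = √2*√x)
h(T, k) = -√2*√T (h(T, k) = 0 - √2*√T = -√2*√T)
√(D(55) + h(-131, u)) = √((15/4)*55 - √2*√(-131)) = √(825/4 - √2*I*√131) = √(825/4 - I*√262)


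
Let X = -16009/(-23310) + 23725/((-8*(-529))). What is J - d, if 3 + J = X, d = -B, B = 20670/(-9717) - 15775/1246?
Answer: -163441165997531/14218667273160 ≈ -11.495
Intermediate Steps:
B = -59680165/4035794 (B = 20670*(-1/9717) - 15775*1/1246 = -6890/3239 - 15775/1246 = -59680165/4035794 ≈ -14.788)
d = 59680165/4035794 (d = -1*(-59680165/4035794) = 59680165/4035794 ≈ 14.788)
X = 44341417/7046280 (X = -16009*(-1/23310) + 23725/4232 = 2287/3330 + 23725*(1/4232) = 2287/3330 + 23725/4232 = 44341417/7046280 ≈ 6.2929)
J = 23202577/7046280 (J = -3 + 44341417/7046280 = 23202577/7046280 ≈ 3.2929)
J - d = 23202577/7046280 - 1*59680165/4035794 = 23202577/7046280 - 59680165/4035794 = -163441165997531/14218667273160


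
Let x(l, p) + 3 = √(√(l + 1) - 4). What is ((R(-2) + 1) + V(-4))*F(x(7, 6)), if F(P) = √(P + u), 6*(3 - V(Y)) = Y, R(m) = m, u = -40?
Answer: 8*√(-43 + √2*√(-2 + √2))/3 ≈ 0.22007 + 17.488*I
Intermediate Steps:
V(Y) = 3 - Y/6
x(l, p) = -3 + √(-4 + √(1 + l)) (x(l, p) = -3 + √(√(l + 1) - 4) = -3 + √(√(1 + l) - 4) = -3 + √(-4 + √(1 + l)))
F(P) = √(-40 + P) (F(P) = √(P - 40) = √(-40 + P))
((R(-2) + 1) + V(-4))*F(x(7, 6)) = ((-2 + 1) + (3 - ⅙*(-4)))*√(-40 + (-3 + √(-4 + √(1 + 7)))) = (-1 + (3 + ⅔))*√(-40 + (-3 + √(-4 + √8))) = (-1 + 11/3)*√(-40 + (-3 + √(-4 + 2*√2))) = 8*√(-43 + √(-4 + 2*√2))/3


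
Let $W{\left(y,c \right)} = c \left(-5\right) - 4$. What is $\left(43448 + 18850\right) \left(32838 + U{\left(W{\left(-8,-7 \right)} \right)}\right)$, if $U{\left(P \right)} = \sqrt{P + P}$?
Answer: $2045741724 + 62298 \sqrt{62} \approx 2.0462 \cdot 10^{9}$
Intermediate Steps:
$W{\left(y,c \right)} = -4 - 5 c$ ($W{\left(y,c \right)} = - 5 c - 4 = -4 - 5 c$)
$U{\left(P \right)} = \sqrt{2} \sqrt{P}$ ($U{\left(P \right)} = \sqrt{2 P} = \sqrt{2} \sqrt{P}$)
$\left(43448 + 18850\right) \left(32838 + U{\left(W{\left(-8,-7 \right)} \right)}\right) = \left(43448 + 18850\right) \left(32838 + \sqrt{2} \sqrt{-4 - -35}\right) = 62298 \left(32838 + \sqrt{2} \sqrt{-4 + 35}\right) = 62298 \left(32838 + \sqrt{2} \sqrt{31}\right) = 62298 \left(32838 + \sqrt{62}\right) = 2045741724 + 62298 \sqrt{62}$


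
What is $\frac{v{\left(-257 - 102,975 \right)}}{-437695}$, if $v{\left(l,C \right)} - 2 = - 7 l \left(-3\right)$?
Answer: $\frac{7537}{437695} \approx 0.01722$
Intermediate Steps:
$v{\left(l,C \right)} = 2 + 21 l$ ($v{\left(l,C \right)} = 2 + - 7 l \left(-3\right) = 2 + 21 l$)
$\frac{v{\left(-257 - 102,975 \right)}}{-437695} = \frac{2 + 21 \left(-257 - 102\right)}{-437695} = \left(2 + 21 \left(-359\right)\right) \left(- \frac{1}{437695}\right) = \left(2 - 7539\right) \left(- \frac{1}{437695}\right) = \left(-7537\right) \left(- \frac{1}{437695}\right) = \frac{7537}{437695}$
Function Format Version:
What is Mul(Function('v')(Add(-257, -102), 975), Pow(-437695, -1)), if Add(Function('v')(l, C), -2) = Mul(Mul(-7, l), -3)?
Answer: Rational(7537, 437695) ≈ 0.017220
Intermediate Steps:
Function('v')(l, C) = Add(2, Mul(21, l)) (Function('v')(l, C) = Add(2, Mul(Mul(-7, l), -3)) = Add(2, Mul(21, l)))
Mul(Function('v')(Add(-257, -102), 975), Pow(-437695, -1)) = Mul(Add(2, Mul(21, Add(-257, -102))), Pow(-437695, -1)) = Mul(Add(2, Mul(21, -359)), Rational(-1, 437695)) = Mul(Add(2, -7539), Rational(-1, 437695)) = Mul(-7537, Rational(-1, 437695)) = Rational(7537, 437695)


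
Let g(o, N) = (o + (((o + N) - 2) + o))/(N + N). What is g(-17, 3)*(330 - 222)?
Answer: -900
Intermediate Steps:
g(o, N) = (-2 + N + 3*o)/(2*N) (g(o, N) = (o + (((N + o) - 2) + o))/((2*N)) = (o + ((-2 + N + o) + o))*(1/(2*N)) = (o + (-2 + N + 2*o))*(1/(2*N)) = (-2 + N + 3*o)*(1/(2*N)) = (-2 + N + 3*o)/(2*N))
g(-17, 3)*(330 - 222) = ((½)*(-2 + 3 + 3*(-17))/3)*(330 - 222) = ((½)*(⅓)*(-2 + 3 - 51))*108 = ((½)*(⅓)*(-50))*108 = -25/3*108 = -900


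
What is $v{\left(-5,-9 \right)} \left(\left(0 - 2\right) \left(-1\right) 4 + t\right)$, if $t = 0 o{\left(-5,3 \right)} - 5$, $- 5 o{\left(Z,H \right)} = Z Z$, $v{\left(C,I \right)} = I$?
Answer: $-27$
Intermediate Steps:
$o{\left(Z,H \right)} = - \frac{Z^{2}}{5}$ ($o{\left(Z,H \right)} = - \frac{Z Z}{5} = - \frac{Z^{2}}{5}$)
$t = -5$ ($t = 0 \left(- \frac{\left(-5\right)^{2}}{5}\right) - 5 = 0 \left(\left(- \frac{1}{5}\right) 25\right) - 5 = 0 \left(-5\right) - 5 = 0 - 5 = -5$)
$v{\left(-5,-9 \right)} \left(\left(0 - 2\right) \left(-1\right) 4 + t\right) = - 9 \left(\left(0 - 2\right) \left(-1\right) 4 - 5\right) = - 9 \left(\left(-2\right) \left(-1\right) 4 - 5\right) = - 9 \left(2 \cdot 4 - 5\right) = - 9 \left(8 - 5\right) = \left(-9\right) 3 = -27$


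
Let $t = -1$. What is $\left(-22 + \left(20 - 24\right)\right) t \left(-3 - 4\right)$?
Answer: $-182$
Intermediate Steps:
$\left(-22 + \left(20 - 24\right)\right) t \left(-3 - 4\right) = \left(-22 + \left(20 - 24\right)\right) \left(- (-3 - 4)\right) = \left(-22 - 4\right) \left(\left(-1\right) \left(-7\right)\right) = \left(-26\right) 7 = -182$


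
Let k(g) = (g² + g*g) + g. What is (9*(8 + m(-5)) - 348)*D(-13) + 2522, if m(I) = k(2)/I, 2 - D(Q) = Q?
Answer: -1888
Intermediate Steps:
D(Q) = 2 - Q
k(g) = g + 2*g² (k(g) = (g² + g²) + g = 2*g² + g = g + 2*g²)
m(I) = 10/I (m(I) = (2*(1 + 2*2))/I = (2*(1 + 4))/I = (2*5)/I = 10/I)
(9*(8 + m(-5)) - 348)*D(-13) + 2522 = (9*(8 + 10/(-5)) - 348)*(2 - 1*(-13)) + 2522 = (9*(8 + 10*(-⅕)) - 348)*(2 + 13) + 2522 = (9*(8 - 2) - 348)*15 + 2522 = (9*6 - 348)*15 + 2522 = (54 - 348)*15 + 2522 = -294*15 + 2522 = -4410 + 2522 = -1888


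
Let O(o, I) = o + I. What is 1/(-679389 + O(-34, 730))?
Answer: -1/678693 ≈ -1.4734e-6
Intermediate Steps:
O(o, I) = I + o
1/(-679389 + O(-34, 730)) = 1/(-679389 + (730 - 34)) = 1/(-679389 + 696) = 1/(-678693) = -1/678693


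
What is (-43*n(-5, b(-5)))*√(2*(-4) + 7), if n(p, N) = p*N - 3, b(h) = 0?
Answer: 129*I ≈ 129.0*I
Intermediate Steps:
n(p, N) = -3 + N*p (n(p, N) = N*p - 3 = -3 + N*p)
(-43*n(-5, b(-5)))*√(2*(-4) + 7) = (-43*(-3 + 0*(-5)))*√(2*(-4) + 7) = (-43*(-3 + 0))*√(-8 + 7) = (-43*(-3))*√(-1) = 129*I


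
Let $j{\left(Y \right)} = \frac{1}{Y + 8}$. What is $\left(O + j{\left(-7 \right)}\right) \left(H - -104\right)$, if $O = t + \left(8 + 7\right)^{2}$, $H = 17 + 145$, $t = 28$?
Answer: $67564$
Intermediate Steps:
$j{\left(Y \right)} = \frac{1}{8 + Y}$
$H = 162$
$O = 253$ ($O = 28 + \left(8 + 7\right)^{2} = 28 + 15^{2} = 28 + 225 = 253$)
$\left(O + j{\left(-7 \right)}\right) \left(H - -104\right) = \left(253 + \frac{1}{8 - 7}\right) \left(162 - -104\right) = \left(253 + 1^{-1}\right) \left(162 + 104\right) = \left(253 + 1\right) 266 = 254 \cdot 266 = 67564$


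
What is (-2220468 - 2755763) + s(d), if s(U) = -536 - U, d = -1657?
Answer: -4975110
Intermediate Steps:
(-2220468 - 2755763) + s(d) = (-2220468 - 2755763) + (-536 - 1*(-1657)) = -4976231 + (-536 + 1657) = -4976231 + 1121 = -4975110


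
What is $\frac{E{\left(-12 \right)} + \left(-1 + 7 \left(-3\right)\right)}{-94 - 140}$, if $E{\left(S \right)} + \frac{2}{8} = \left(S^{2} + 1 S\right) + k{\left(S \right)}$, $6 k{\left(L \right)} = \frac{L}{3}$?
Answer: $- \frac{1309}{2808} \approx -0.46617$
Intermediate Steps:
$k{\left(L \right)} = \frac{L}{18}$ ($k{\left(L \right)} = \frac{L \frac{1}{3}}{6} = \frac{\frac{1}{3} L}{6} = \frac{L}{18}$)
$E{\left(S \right)} = - \frac{1}{4} + S^{2} + \frac{19 S}{18}$ ($E{\left(S \right)} = - \frac{1}{4} + \left(\left(S^{2} + 1 S\right) + \frac{S}{18}\right) = - \frac{1}{4} + \left(\left(S^{2} + S\right) + \frac{S}{18}\right) = - \frac{1}{4} + \left(\left(S + S^{2}\right) + \frac{S}{18}\right) = - \frac{1}{4} + \left(S^{2} + \frac{19 S}{18}\right) = - \frac{1}{4} + S^{2} + \frac{19 S}{18}$)
$\frac{E{\left(-12 \right)} + \left(-1 + 7 \left(-3\right)\right)}{-94 - 140} = \frac{\left(- \frac{1}{4} + \left(-12\right)^{2} + \frac{19}{18} \left(-12\right)\right) + \left(-1 + 7 \left(-3\right)\right)}{-94 - 140} = \frac{\left(- \frac{1}{4} + 144 - \frac{38}{3}\right) - 22}{-234} = - \frac{\frac{1573}{12} - 22}{234} = \left(- \frac{1}{234}\right) \frac{1309}{12} = - \frac{1309}{2808}$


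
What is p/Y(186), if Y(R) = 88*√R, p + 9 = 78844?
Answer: 78835*√186/16368 ≈ 65.687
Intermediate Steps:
p = 78835 (p = -9 + 78844 = 78835)
p/Y(186) = 78835/((88*√186)) = 78835*(√186/16368) = 78835*√186/16368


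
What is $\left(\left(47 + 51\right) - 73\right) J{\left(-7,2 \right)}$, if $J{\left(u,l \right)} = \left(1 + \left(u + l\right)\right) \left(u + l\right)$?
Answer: $500$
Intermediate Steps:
$J{\left(u,l \right)} = \left(l + u\right) \left(1 + l + u\right)$ ($J{\left(u,l \right)} = \left(1 + \left(l + u\right)\right) \left(l + u\right) = \left(1 + l + u\right) \left(l + u\right) = \left(l + u\right) \left(1 + l + u\right)$)
$\left(\left(47 + 51\right) - 73\right) J{\left(-7,2 \right)} = \left(\left(47 + 51\right) - 73\right) \left(2 - 7 + 2^{2} + \left(-7\right)^{2} + 2 \cdot 2 \left(-7\right)\right) = \left(98 - 73\right) \left(2 - 7 + 4 + 49 - 28\right) = 25 \cdot 20 = 500$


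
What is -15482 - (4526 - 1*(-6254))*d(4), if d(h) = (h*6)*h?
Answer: -1050362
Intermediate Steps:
d(h) = 6*h² (d(h) = (6*h)*h = 6*h²)
-15482 - (4526 - 1*(-6254))*d(4) = -15482 - (4526 - 1*(-6254))*6*4² = -15482 - (4526 + 6254)*6*16 = -15482 - 10780*96 = -15482 - 1*1034880 = -15482 - 1034880 = -1050362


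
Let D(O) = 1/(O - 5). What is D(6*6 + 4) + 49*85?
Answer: 145776/35 ≈ 4165.0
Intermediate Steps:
D(O) = 1/(-5 + O)
D(6*6 + 4) + 49*85 = 1/(-5 + (6*6 + 4)) + 49*85 = 1/(-5 + (36 + 4)) + 4165 = 1/(-5 + 40) + 4165 = 1/35 + 4165 = 145776/35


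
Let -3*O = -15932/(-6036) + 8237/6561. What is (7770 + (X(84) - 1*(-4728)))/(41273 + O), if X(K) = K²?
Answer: 193595335146/408612504845 ≈ 0.47379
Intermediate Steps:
O = -12854032/9900549 (O = -(-15932/(-6036) + 8237/6561)/3 = -(-15932*(-1/6036) + 8237*(1/6561))/3 = -(3983/1509 + 8237/6561)/3 = -⅓*12854032/3300183 = -12854032/9900549 ≈ -1.2983)
(7770 + (X(84) - 1*(-4728)))/(41273 + O) = (7770 + (84² - 1*(-4728)))/(41273 - 12854032/9900549) = (7770 + (7056 + 4728))/(408612504845/9900549) = (7770 + 11784)*(9900549/408612504845) = 19554*(9900549/408612504845) = 193595335146/408612504845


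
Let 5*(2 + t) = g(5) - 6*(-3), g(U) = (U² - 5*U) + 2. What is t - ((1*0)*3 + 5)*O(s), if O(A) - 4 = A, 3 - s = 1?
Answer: -28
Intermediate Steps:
s = 2 (s = 3 - 1*1 = 3 - 1 = 2)
O(A) = 4 + A
g(U) = 2 + U² - 5*U
t = 2 (t = -2 + ((2 + 5² - 5*5) - 6*(-3))/5 = -2 + ((2 + 25 - 25) + 18)/5 = -2 + (2 + 18)/5 = -2 + (⅕)*20 = -2 + 4 = 2)
t - ((1*0)*3 + 5)*O(s) = 2 - ((1*0)*3 + 5)*(4 + 2) = 2 - (0*3 + 5)*6 = 2 - (0 + 5)*6 = 2 - 5*6 = 2 - 1*30 = 2 - 30 = -28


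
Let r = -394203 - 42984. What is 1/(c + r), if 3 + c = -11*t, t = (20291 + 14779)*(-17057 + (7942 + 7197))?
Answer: 1/739469670 ≈ 1.3523e-9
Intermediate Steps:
t = -67264260 (t = 35070*(-17057 + 15139) = 35070*(-1918) = -67264260)
c = 739906857 (c = -3 - 11*(-67264260) = -3 + 739906860 = 739906857)
r = -437187
1/(c + r) = 1/(739906857 - 437187) = 1/739469670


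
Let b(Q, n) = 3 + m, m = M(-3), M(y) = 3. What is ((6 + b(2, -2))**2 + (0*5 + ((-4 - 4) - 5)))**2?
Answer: 17161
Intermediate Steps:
m = 3
b(Q, n) = 6 (b(Q, n) = 3 + 3 = 6)
((6 + b(2, -2))**2 + (0*5 + ((-4 - 4) - 5)))**2 = ((6 + 6)**2 + (0*5 + ((-4 - 4) - 5)))**2 = (12**2 + (0 + (-8 - 5)))**2 = (144 + (0 - 13))**2 = (144 - 13)**2 = 131**2 = 17161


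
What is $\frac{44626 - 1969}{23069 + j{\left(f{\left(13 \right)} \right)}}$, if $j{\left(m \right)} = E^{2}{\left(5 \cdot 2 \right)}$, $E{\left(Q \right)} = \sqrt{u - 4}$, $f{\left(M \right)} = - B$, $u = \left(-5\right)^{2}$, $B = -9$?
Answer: $\frac{42657}{23090} \approx 1.8474$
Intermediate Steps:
$u = 25$
$f{\left(M \right)} = 9$ ($f{\left(M \right)} = \left(-1\right) \left(-9\right) = 9$)
$E{\left(Q \right)} = \sqrt{21}$ ($E{\left(Q \right)} = \sqrt{25 - 4} = \sqrt{21}$)
$j{\left(m \right)} = 21$ ($j{\left(m \right)} = \left(\sqrt{21}\right)^{2} = 21$)
$\frac{44626 - 1969}{23069 + j{\left(f{\left(13 \right)} \right)}} = \frac{44626 - 1969}{23069 + 21} = \frac{42657}{23090}$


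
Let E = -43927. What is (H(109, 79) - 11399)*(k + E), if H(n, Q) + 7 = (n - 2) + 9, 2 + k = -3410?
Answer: 534457310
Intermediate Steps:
k = -3412 (k = -2 - 3410 = -3412)
H(n, Q) = n (H(n, Q) = -7 + ((n - 2) + 9) = -7 + ((-2 + n) + 9) = -7 + (7 + n) = n)
(H(109, 79) - 11399)*(k + E) = (109 - 11399)*(-3412 - 43927) = -11290*(-47339) = 534457310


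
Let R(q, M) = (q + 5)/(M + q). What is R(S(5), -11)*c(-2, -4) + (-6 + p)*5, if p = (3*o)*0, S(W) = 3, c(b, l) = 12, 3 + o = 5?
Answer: -42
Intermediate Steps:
o = 2 (o = -3 + 5 = 2)
p = 0 (p = (3*2)*0 = 6*0 = 0)
R(q, M) = (5 + q)/(M + q)
R(S(5), -11)*c(-2, -4) + (-6 + p)*5 = ((5 + 3)/(-11 + 3))*12 + (-6 + 0)*5 = (8/(-8))*12 - 6*5 = -⅛*8*12 - 30 = -1*12 - 30 = -12 - 30 = -42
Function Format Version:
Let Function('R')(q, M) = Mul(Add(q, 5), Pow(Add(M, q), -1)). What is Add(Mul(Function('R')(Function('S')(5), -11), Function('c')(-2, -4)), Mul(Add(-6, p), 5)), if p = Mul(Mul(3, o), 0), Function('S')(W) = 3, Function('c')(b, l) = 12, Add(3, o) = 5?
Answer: -42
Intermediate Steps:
o = 2 (o = Add(-3, 5) = 2)
p = 0 (p = Mul(Mul(3, 2), 0) = Mul(6, 0) = 0)
Function('R')(q, M) = Mul(Pow(Add(M, q), -1), Add(5, q)) (Function('R')(q, M) = Mul(Add(5, q), Pow(Add(M, q), -1)) = Mul(Pow(Add(M, q), -1), Add(5, q)))
Add(Mul(Function('R')(Function('S')(5), -11), Function('c')(-2, -4)), Mul(Add(-6, p), 5)) = Add(Mul(Mul(Pow(Add(-11, 3), -1), Add(5, 3)), 12), Mul(Add(-6, 0), 5)) = Add(Mul(Mul(Pow(-8, -1), 8), 12), Mul(-6, 5)) = Add(Mul(Mul(Rational(-1, 8), 8), 12), -30) = Add(Mul(-1, 12), -30) = Add(-12, -30) = -42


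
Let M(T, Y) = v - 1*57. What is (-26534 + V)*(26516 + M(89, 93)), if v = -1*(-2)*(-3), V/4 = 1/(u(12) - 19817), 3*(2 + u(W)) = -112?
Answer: -41811713855674/59569 ≈ -7.0190e+8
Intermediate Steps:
u(W) = -118/3 (u(W) = -2 + (1/3)*(-112) = -2 - 112/3 = -118/3)
V = -12/59569 (V = 4/(-118/3 - 19817) = 4/(-59569/3) = 4*(-3/59569) = -12/59569 ≈ -0.00020145)
v = -6 (v = 2*(-3) = -6)
M(T, Y) = -63 (M(T, Y) = -6 - 1*57 = -6 - 57 = -63)
(-26534 + V)*(26516 + M(89, 93)) = (-26534 - 12/59569)*(26516 - 63) = -1580603858/59569*26453 = -41811713855674/59569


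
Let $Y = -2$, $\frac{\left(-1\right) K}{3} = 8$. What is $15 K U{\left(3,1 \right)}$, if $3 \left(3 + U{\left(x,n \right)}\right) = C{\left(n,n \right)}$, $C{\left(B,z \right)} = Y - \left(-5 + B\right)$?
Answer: $840$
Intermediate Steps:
$K = -24$ ($K = \left(-3\right) 8 = -24$)
$C{\left(B,z \right)} = 3 - B$ ($C{\left(B,z \right)} = -2 - \left(-5 + B\right) = 3 - B$)
$U{\left(x,n \right)} = -2 - \frac{n}{3}$ ($U{\left(x,n \right)} = -3 + \frac{3 - n}{3} = -3 - \left(-1 + \frac{n}{3}\right) = -2 - \frac{n}{3}$)
$15 K U{\left(3,1 \right)} = 15 \left(-24\right) \left(-2 - \frac{1}{3}\right) = - 360 \left(-2 - \frac{1}{3}\right) = \left(-360\right) \left(- \frac{7}{3}\right) = 840$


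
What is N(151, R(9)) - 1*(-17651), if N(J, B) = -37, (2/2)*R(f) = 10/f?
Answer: 17614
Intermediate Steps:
R(f) = 10/f
N(151, R(9)) - 1*(-17651) = -37 - 1*(-17651) = -37 + 17651 = 17614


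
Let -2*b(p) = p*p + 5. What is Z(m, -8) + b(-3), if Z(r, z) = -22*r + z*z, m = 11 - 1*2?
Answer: -141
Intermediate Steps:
m = 9 (m = 11 - 2 = 9)
Z(r, z) = z**2 - 22*r (Z(r, z) = -22*r + z**2 = z**2 - 22*r)
b(p) = -5/2 - p**2/2 (b(p) = -(p*p + 5)/2 = -(p**2 + 5)/2 = -(5 + p**2)/2 = -5/2 - p**2/2)
Z(m, -8) + b(-3) = ((-8)**2 - 22*9) + (-5/2 - 1/2*(-3)**2) = (64 - 198) + (-5/2 - 1/2*9) = -134 + (-5/2 - 9/2) = -134 - 7 = -141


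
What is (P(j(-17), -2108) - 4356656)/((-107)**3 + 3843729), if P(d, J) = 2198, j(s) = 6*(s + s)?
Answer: -2177229/1309343 ≈ -1.6628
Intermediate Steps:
j(s) = 12*s (j(s) = 6*(2*s) = 12*s)
(P(j(-17), -2108) - 4356656)/((-107)**3 + 3843729) = (2198 - 4356656)/((-107)**3 + 3843729) = -4354458/(-1225043 + 3843729) = -4354458/2618686 = -4354458*1/2618686 = -2177229/1309343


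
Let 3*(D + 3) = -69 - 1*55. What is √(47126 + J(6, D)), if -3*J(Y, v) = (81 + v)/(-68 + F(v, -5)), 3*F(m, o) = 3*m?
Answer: 4*√3010536591/1011 ≈ 217.09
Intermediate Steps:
F(m, o) = m (F(m, o) = (3*m)/3 = m)
D = -133/3 (D = -3 + (-69 - 1*55)/3 = -3 + (-69 - 55)/3 = -3 + (⅓)*(-124) = -3 - 124/3 = -133/3 ≈ -44.333)
J(Y, v) = -(81 + v)/(3*(-68 + v))
√(47126 + J(6, D)) = √(47126 + (-81 - 1*(-133/3))/(3*(-68 - 133/3))) = √(47126 + (-81 + 133/3)/(3*(-337/3))) = √(47126 + (⅓)*(-3/337)*(-110/3)) = √(47126 + 110/1011) = √(47644496/1011) = 4*√3010536591/1011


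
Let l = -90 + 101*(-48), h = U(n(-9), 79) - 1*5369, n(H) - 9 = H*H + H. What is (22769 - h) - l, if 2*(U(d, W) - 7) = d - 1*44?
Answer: 66101/2 ≈ 33051.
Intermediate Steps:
n(H) = 9 + H + H**2 (n(H) = 9 + (H*H + H) = 9 + (H**2 + H) = 9 + (H + H**2) = 9 + H + H**2)
U(d, W) = -15 + d/2 (U(d, W) = 7 + (d - 1*44)/2 = 7 + (d - 44)/2 = 7 + (-44 + d)/2 = 7 + (-22 + d/2) = -15 + d/2)
h = -10687/2 (h = (-15 + (9 - 9 + (-9)**2)/2) - 1*5369 = (-15 + (9 - 9 + 81)/2) - 5369 = (-15 + (1/2)*81) - 5369 = (-15 + 81/2) - 5369 = 51/2 - 5369 = -10687/2 ≈ -5343.5)
l = -4938 (l = -90 - 4848 = -4938)
(22769 - h) - l = (22769 - 1*(-10687/2)) - 1*(-4938) = (22769 + 10687/2) + 4938 = 56225/2 + 4938 = 66101/2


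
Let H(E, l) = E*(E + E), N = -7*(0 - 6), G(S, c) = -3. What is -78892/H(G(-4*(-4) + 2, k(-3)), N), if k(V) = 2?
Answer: -39446/9 ≈ -4382.9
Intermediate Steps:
N = 42 (N = -7*(-6) = 42)
H(E, l) = 2*E² (H(E, l) = E*(2*E) = 2*E²)
-78892/H(G(-4*(-4) + 2, k(-3)), N) = -78892/(2*(-3)²) = -78892/(2*9) = -78892/18 = -78892*1/18 = -39446/9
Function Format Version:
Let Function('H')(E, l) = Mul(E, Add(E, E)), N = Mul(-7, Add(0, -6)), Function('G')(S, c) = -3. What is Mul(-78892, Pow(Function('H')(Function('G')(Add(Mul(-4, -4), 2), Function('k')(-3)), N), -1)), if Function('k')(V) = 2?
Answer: Rational(-39446, 9) ≈ -4382.9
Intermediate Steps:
N = 42 (N = Mul(-7, -6) = 42)
Function('H')(E, l) = Mul(2, Pow(E, 2)) (Function('H')(E, l) = Mul(E, Mul(2, E)) = Mul(2, Pow(E, 2)))
Mul(-78892, Pow(Function('H')(Function('G')(Add(Mul(-4, -4), 2), Function('k')(-3)), N), -1)) = Mul(-78892, Pow(Mul(2, Pow(-3, 2)), -1)) = Mul(-78892, Pow(Mul(2, 9), -1)) = Mul(-78892, Pow(18, -1)) = Mul(-78892, Rational(1, 18)) = Rational(-39446, 9)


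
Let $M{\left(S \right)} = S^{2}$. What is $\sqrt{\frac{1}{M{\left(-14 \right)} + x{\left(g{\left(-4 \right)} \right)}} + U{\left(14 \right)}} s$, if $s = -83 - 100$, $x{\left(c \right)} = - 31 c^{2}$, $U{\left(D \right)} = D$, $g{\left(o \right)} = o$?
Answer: $- \frac{61 \sqrt{12597}}{10} \approx -684.64$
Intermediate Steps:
$s = -183$ ($s = -83 - 100 = -183$)
$\sqrt{\frac{1}{M{\left(-14 \right)} + x{\left(g{\left(-4 \right)} \right)}} + U{\left(14 \right)}} s = \sqrt{\frac{1}{\left(-14\right)^{2} - 31 \left(-4\right)^{2}} + 14} \left(-183\right) = \sqrt{\frac{1}{196 - 496} + 14} \left(-183\right) = \sqrt{\frac{1}{-300} + 14} \left(-183\right) = \sqrt{- \frac{1}{300} + 14} \left(-183\right) = \sqrt{\frac{4199}{300}} \left(-183\right) = \frac{\sqrt{12597}}{30} \left(-183\right) = - \frac{61 \sqrt{12597}}{10}$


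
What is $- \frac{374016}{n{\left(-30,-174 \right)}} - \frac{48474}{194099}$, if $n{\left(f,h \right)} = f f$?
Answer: $- \frac{6053313182}{14557425} \approx -415.82$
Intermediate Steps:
$n{\left(f,h \right)} = f^{2}$
$- \frac{374016}{n{\left(-30,-174 \right)}} - \frac{48474}{194099} = - \frac{374016}{\left(-30\right)^{2}} - \frac{48474}{194099} = - \frac{374016}{900} - \frac{48474}{194099} = \left(-374016\right) \frac{1}{900} - \frac{48474}{194099} = - \frac{31168}{75} - \frac{48474}{194099} = - \frac{6053313182}{14557425}$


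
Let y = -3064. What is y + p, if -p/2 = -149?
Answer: -2766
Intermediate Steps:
p = 298 (p = -2*(-149) = 298)
y + p = -3064 + 298 = -2766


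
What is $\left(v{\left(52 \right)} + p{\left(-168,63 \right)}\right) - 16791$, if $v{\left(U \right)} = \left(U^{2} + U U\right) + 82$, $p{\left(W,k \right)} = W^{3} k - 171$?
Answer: $-298734288$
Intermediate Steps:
$p{\left(W,k \right)} = -171 + k W^{3}$ ($p{\left(W,k \right)} = k W^{3} - 171 = -171 + k W^{3}$)
$v{\left(U \right)} = 82 + 2 U^{2}$ ($v{\left(U \right)} = \left(U^{2} + U^{2}\right) + 82 = 2 U^{2} + 82 = 82 + 2 U^{2}$)
$\left(v{\left(52 \right)} + p{\left(-168,63 \right)}\right) - 16791 = \left(\left(82 + 2 \cdot 52^{2}\right) + \left(-171 + 63 \left(-168\right)^{3}\right)\right) - 16791 = \left(\left(82 + 2 \cdot 2704\right) + \left(-171 + 63 \left(-4741632\right)\right)\right) - 16791 = \left(\left(82 + 5408\right) - 298722987\right) - 16791 = \left(5490 - 298722987\right) - 16791 = -298717497 - 16791 = -298734288$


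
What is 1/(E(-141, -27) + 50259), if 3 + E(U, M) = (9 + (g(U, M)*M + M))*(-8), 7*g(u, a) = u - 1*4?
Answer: 7/321480 ≈ 2.1774e-5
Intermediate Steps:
g(u, a) = -4/7 + u/7 (g(u, a) = (u - 1*4)/7 = (u - 4)/7 = (-4 + u)/7 = -4/7 + u/7)
E(U, M) = -75 - 8*M - 8*M*(-4/7 + U/7) (E(U, M) = -3 + (9 + ((-4/7 + U/7)*M + M))*(-8) = -3 + (9 + (M*(-4/7 + U/7) + M))*(-8) = -3 + (9 + (M + M*(-4/7 + U/7)))*(-8) = -3 + (9 + M + M*(-4/7 + U/7))*(-8) = -3 + (-72 - 8*M - 8*M*(-4/7 + U/7)) = -75 - 8*M - 8*M*(-4/7 + U/7))
1/(E(-141, -27) + 50259) = 1/((-75 - 24/7*(-27) - 8/7*(-27)*(-141)) + 50259) = 1/((-75 + 648/7 - 30456/7) + 50259) = 1/(-30333/7 + 50259) = 1/(321480/7) = 7/321480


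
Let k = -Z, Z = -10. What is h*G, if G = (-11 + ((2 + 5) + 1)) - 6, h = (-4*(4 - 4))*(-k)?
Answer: 0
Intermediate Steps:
k = 10 (k = -1*(-10) = 10)
h = 0 (h = (-4*(4 - 4))*(-1*10) = -4*0*(-10) = 0*(-10) = 0)
G = -9 (G = (-11 + (7 + 1)) - 6 = (-11 + 8) - 6 = -3 - 6 = -9)
h*G = 0*(-9) = 0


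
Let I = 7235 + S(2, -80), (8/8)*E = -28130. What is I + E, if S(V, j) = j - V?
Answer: -20977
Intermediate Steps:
E = -28130
I = 7153 (I = 7235 + (-80 - 1*2) = 7235 + (-80 - 2) = 7235 - 82 = 7153)
I + E = 7153 - 28130 = -20977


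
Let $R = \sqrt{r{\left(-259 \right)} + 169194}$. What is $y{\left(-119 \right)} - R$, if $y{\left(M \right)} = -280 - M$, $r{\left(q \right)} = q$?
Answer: $-161 - \sqrt{168935} \approx -572.02$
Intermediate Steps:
$R = \sqrt{168935}$ ($R = \sqrt{-259 + 169194} = \sqrt{168935} \approx 411.02$)
$y{\left(-119 \right)} - R = \left(-280 - -119\right) - \sqrt{168935} = \left(-280 + 119\right) - \sqrt{168935} = -161 - \sqrt{168935}$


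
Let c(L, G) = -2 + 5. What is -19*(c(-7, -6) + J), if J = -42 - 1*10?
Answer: 931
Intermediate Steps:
c(L, G) = 3
J = -52 (J = -42 - 10 = -52)
-19*(c(-7, -6) + J) = -19*(3 - 52) = -19*(-49) = 931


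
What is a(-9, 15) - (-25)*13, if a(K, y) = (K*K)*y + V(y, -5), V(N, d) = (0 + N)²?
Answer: 1765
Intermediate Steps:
V(N, d) = N²
a(K, y) = y² + y*K² (a(K, y) = (K*K)*y + y² = K²*y + y² = y*K² + y² = y² + y*K²)
a(-9, 15) - (-25)*13 = 15*(15 + (-9)²) - (-25)*13 = 15*(15 + 81) - 1*(-325) = 15*96 + 325 = 1440 + 325 = 1765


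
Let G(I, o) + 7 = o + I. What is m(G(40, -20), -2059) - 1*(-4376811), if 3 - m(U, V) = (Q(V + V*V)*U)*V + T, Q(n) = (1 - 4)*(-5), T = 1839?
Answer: 4776480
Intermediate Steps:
G(I, o) = -7 + I + o (G(I, o) = -7 + (o + I) = -7 + (I + o) = -7 + I + o)
Q(n) = 15 (Q(n) = -3*(-5) = 15)
m(U, V) = -1836 - 15*U*V (m(U, V) = 3 - ((15*U)*V + 1839) = 3 - (15*U*V + 1839) = 3 - (1839 + 15*U*V) = 3 + (-1839 - 15*U*V) = -1836 - 15*U*V)
m(G(40, -20), -2059) - 1*(-4376811) = (-1836 - 15*(-7 + 40 - 20)*(-2059)) - 1*(-4376811) = (-1836 - 15*13*(-2059)) + 4376811 = (-1836 + 401505) + 4376811 = 399669 + 4376811 = 4776480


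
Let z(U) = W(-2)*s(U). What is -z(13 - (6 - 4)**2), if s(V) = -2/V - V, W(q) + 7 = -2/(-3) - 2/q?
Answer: -1328/27 ≈ -49.185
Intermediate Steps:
W(q) = -19/3 - 2/q (W(q) = -7 + (-2/(-3) - 2/q) = -7 + (-2*(-1/3) - 2/q) = -7 + (2/3 - 2/q) = -19/3 - 2/q)
s(V) = -V - 2/V
z(U) = 16*U/3 + 32/(3*U) (z(U) = (-19/3 - 2/(-2))*(-U - 2/U) = (-19/3 - 2*(-1/2))*(-U - 2/U) = (-19/3 + 1)*(-U - 2/U) = -16*(-U - 2/U)/3 = 16*U/3 + 32/(3*U))
-z(13 - (6 - 4)**2) = -16*(2 + (13 - (6 - 4)**2)**2)/(3*(13 - (6 - 4)**2)) = -16*(2 + (13 - 1*2**2)**2)/(3*(13 - 1*2**2)) = -16*(2 + (13 - 1*4)**2)/(3*(13 - 1*4)) = -16*(2 + (13 - 4)**2)/(3*(13 - 4)) = -16*(2 + 9**2)/(3*9) = -16*(2 + 81)/(3*9) = -16*83/(3*9) = -1*1328/27 = -1328/27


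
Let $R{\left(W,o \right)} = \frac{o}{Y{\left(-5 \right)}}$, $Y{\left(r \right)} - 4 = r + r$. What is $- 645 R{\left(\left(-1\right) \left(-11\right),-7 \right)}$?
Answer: $- \frac{1505}{2} \approx -752.5$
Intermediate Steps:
$Y{\left(r \right)} = 4 + 2 r$ ($Y{\left(r \right)} = 4 + \left(r + r\right) = 4 + 2 r$)
$R{\left(W,o \right)} = - \frac{o}{6}$ ($R{\left(W,o \right)} = \frac{o}{4 + 2 \left(-5\right)} = \frac{o}{4 - 10} = \frac{o}{-6} = o \left(- \frac{1}{6}\right) = - \frac{o}{6}$)
$- 645 R{\left(\left(-1\right) \left(-11\right),-7 \right)} = - 645 \left(\left(- \frac{1}{6}\right) \left(-7\right)\right) = \left(-645\right) \frac{7}{6} = - \frac{1505}{2}$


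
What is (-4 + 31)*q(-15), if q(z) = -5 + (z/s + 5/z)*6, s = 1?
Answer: -2619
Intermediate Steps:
q(z) = -5 + 6*z + 30/z (q(z) = -5 + (z/1 + 5/z)*6 = -5 + (z*1 + 5/z)*6 = -5 + (z + 5/z)*6 = -5 + (6*z + 30/z) = -5 + 6*z + 30/z)
(-4 + 31)*q(-15) = (-4 + 31)*(-5 + 6*(-15) + 30/(-15)) = 27*(-5 - 90 + 30*(-1/15)) = 27*(-5 - 90 - 2) = 27*(-97) = -2619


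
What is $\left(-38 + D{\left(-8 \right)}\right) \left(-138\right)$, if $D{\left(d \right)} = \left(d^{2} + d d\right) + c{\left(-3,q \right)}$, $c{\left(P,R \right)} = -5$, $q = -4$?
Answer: $-11730$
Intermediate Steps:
$D{\left(d \right)} = -5 + 2 d^{2}$ ($D{\left(d \right)} = \left(d^{2} + d d\right) - 5 = \left(d^{2} + d^{2}\right) - 5 = 2 d^{2} - 5 = -5 + 2 d^{2}$)
$\left(-38 + D{\left(-8 \right)}\right) \left(-138\right) = \left(-38 - \left(5 - 2 \left(-8\right)^{2}\right)\right) \left(-138\right) = \left(-38 + \left(-5 + 2 \cdot 64\right)\right) \left(-138\right) = \left(-38 + \left(-5 + 128\right)\right) \left(-138\right) = \left(-38 + 123\right) \left(-138\right) = 85 \left(-138\right) = -11730$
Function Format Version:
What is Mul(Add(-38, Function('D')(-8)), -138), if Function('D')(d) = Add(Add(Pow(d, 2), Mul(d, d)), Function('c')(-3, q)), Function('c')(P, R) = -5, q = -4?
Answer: -11730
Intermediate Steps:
Function('D')(d) = Add(-5, Mul(2, Pow(d, 2))) (Function('D')(d) = Add(Add(Pow(d, 2), Mul(d, d)), -5) = Add(Add(Pow(d, 2), Pow(d, 2)), -5) = Add(Mul(2, Pow(d, 2)), -5) = Add(-5, Mul(2, Pow(d, 2))))
Mul(Add(-38, Function('D')(-8)), -138) = Mul(Add(-38, Add(-5, Mul(2, Pow(-8, 2)))), -138) = Mul(Add(-38, Add(-5, Mul(2, 64))), -138) = Mul(Add(-38, Add(-5, 128)), -138) = Mul(Add(-38, 123), -138) = Mul(85, -138) = -11730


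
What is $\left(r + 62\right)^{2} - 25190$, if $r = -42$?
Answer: $-24790$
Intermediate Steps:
$\left(r + 62\right)^{2} - 25190 = \left(-42 + 62\right)^{2} - 25190 = 20^{2} - 25190 = 400 - 25190 = -24790$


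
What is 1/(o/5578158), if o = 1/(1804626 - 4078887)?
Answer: -12686187191238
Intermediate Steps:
o = -1/2274261 (o = 1/(-2274261) = -1/2274261 ≈ -4.3970e-7)
1/(o/5578158) = 1/(-1/2274261/5578158) = 1/(-1/2274261*1/5578158) = 1/(-1/12686187191238) = -12686187191238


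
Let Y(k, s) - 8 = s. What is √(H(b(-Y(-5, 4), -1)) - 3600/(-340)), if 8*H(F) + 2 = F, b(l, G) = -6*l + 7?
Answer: √93466/68 ≈ 4.4959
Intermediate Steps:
Y(k, s) = 8 + s
b(l, G) = 7 - 6*l
H(F) = -¼ + F/8
√(H(b(-Y(-5, 4), -1)) - 3600/(-340)) = √((-¼ + (7 - (-6)*(8 + 4))/8) - 3600/(-340)) = √((-¼ + (7 - (-6)*12)/8) - 3600*(-1/340)) = √((-¼ + (7 - 6*(-12))/8) + 180/17) = √((-¼ + (7 + 72)/8) + 180/17) = √((-¼ + (⅛)*79) + 180/17) = √((-¼ + 79/8) + 180/17) = √(77/8 + 180/17) = √(2749/136) = √93466/68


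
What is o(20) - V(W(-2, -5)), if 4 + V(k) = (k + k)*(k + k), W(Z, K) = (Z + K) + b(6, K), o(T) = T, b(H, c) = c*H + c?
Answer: -7032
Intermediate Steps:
b(H, c) = c + H*c (b(H, c) = H*c + c = c + H*c)
W(Z, K) = Z + 8*K (W(Z, K) = (Z + K) + K*(1 + 6) = (K + Z) + K*7 = (K + Z) + 7*K = Z + 8*K)
V(k) = -4 + 4*k² (V(k) = -4 + (k + k)*(k + k) = -4 + (2*k)*(2*k) = -4 + 4*k²)
o(20) - V(W(-2, -5)) = 20 - (-4 + 4*(-2 + 8*(-5))²) = 20 - (-4 + 4*(-2 - 40)²) = 20 - (-4 + 4*(-42)²) = 20 - (-4 + 4*1764) = 20 - (-4 + 7056) = 20 - 1*7052 = 20 - 7052 = -7032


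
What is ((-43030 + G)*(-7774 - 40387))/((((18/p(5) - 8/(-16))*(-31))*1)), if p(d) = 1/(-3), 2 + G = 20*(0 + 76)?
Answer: 3998518864/3317 ≈ 1.2055e+6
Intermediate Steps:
G = 1518 (G = -2 + 20*(0 + 76) = -2 + 20*76 = -2 + 1520 = 1518)
p(d) = -⅓
((-43030 + G)*(-7774 - 40387))/((((18/p(5) - 8/(-16))*(-31))*1)) = ((-43030 + 1518)*(-7774 - 40387))/((((18/(-⅓) - 8/(-16))*(-31))*1)) = (-41512*(-48161))/((((18*(-3) - 8*(-1/16))*(-31))*1)) = 1999259432/((((-54 + ½)*(-31))*1)) = 1999259432/((-107/2*(-31)*1)) = 1999259432/(((3317/2)*1)) = 1999259432/(3317/2) = 1999259432*(2/3317) = 3998518864/3317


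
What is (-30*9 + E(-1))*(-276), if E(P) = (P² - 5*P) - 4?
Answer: 73968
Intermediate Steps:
E(P) = -4 + P² - 5*P
(-30*9 + E(-1))*(-276) = (-30*9 + (-4 + (-1)² - 5*(-1)))*(-276) = (-270 + (-4 + 1 + 5))*(-276) = (-270 + 2)*(-276) = -268*(-276) = 73968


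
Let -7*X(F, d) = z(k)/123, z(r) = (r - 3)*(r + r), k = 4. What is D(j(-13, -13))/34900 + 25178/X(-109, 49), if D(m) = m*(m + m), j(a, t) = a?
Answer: -94571400187/34900 ≈ -2.7098e+6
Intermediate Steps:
z(r) = 2*r*(-3 + r) (z(r) = (-3 + r)*(2*r) = 2*r*(-3 + r))
D(m) = 2*m² (D(m) = m*(2*m) = 2*m²)
X(F, d) = -8/861 (X(F, d) = -2*4*(-3 + 4)/(7*123) = -2*4*1/(7*123) = -8/(7*123) = -⅐*8/123 = -8/861)
D(j(-13, -13))/34900 + 25178/X(-109, 49) = (2*(-13)²)/34900 + 25178/(-8/861) = (2*169)*(1/34900) + 25178*(-861/8) = 338*(1/34900) - 10839129/4 = 169/17450 - 10839129/4 = -94571400187/34900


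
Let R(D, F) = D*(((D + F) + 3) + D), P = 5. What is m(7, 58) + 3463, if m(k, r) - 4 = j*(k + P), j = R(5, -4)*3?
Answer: 5087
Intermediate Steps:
R(D, F) = D*(3 + F + 2*D) (R(D, F) = D*((3 + D + F) + D) = D*(3 + F + 2*D))
j = 135 (j = (5*(3 - 4 + 2*5))*3 = (5*(3 - 4 + 10))*3 = (5*9)*3 = 45*3 = 135)
m(k, r) = 679 + 135*k (m(k, r) = 4 + 135*(k + 5) = 4 + 135*(5 + k) = 4 + (675 + 135*k) = 679 + 135*k)
m(7, 58) + 3463 = (679 + 135*7) + 3463 = (679 + 945) + 3463 = 1624 + 3463 = 5087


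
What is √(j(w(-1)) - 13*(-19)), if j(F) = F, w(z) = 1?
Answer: 2*√62 ≈ 15.748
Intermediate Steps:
√(j(w(-1)) - 13*(-19)) = √(1 - 13*(-19)) = √(1 + 247) = √248 = 2*√62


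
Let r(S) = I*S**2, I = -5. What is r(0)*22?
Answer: 0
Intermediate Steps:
r(S) = -5*S**2
r(0)*22 = -5*0**2*22 = -5*0*22 = 0*22 = 0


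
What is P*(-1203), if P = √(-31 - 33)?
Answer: -9624*I ≈ -9624.0*I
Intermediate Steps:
P = 8*I (P = √(-64) = 8*I ≈ 8.0*I)
P*(-1203) = (8*I)*(-1203) = -9624*I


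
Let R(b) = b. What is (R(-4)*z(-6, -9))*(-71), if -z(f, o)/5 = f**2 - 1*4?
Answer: -45440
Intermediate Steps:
z(f, o) = 20 - 5*f**2 (z(f, o) = -5*(f**2 - 1*4) = -5*(f**2 - 4) = -5*(-4 + f**2) = 20 - 5*f**2)
(R(-4)*z(-6, -9))*(-71) = -4*(20 - 5*(-6)**2)*(-71) = -4*(20 - 5*36)*(-71) = -4*(20 - 180)*(-71) = -4*(-160)*(-71) = 640*(-71) = -45440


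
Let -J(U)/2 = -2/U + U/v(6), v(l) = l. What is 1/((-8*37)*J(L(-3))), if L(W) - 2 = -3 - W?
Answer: -3/1184 ≈ -0.0025338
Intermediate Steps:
L(W) = -1 - W (L(W) = 2 + (-3 - W) = -1 - W)
J(U) = 4/U - U/3 (J(U) = -2*(-2/U + U/6) = 4/U - U/3)
1/((-8*37)*J(L(-3))) = 1/((-8*37)*(4/(-1 - 1*(-3)) - (-1 - 1*(-3))/3)) = 1/(-296*(4/(-1 + 3) - (-1 + 3)/3)) = 1/(-296*(4/2 - ⅓*2)) = 1/(-296*(4*(½) - ⅔)) = 1/(-296*(2 - ⅔)) = 1/(-296*4/3) = 1/(-1184/3) = -3/1184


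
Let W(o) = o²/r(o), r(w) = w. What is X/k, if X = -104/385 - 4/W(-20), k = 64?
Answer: -27/24640 ≈ -0.0010958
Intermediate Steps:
W(o) = o (W(o) = o²/o = o)
X = -27/385 (X = -104/385 - 4/(-20) = -104*1/385 - 4*(-1/20) = -104/385 + ⅕ = -27/385 ≈ -0.070130)
X/k = -27/385/64 = -27/385*1/64 = -27/24640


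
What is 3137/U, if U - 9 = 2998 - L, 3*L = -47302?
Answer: 9411/56323 ≈ 0.16709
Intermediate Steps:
L = -47302/3 (L = (1/3)*(-47302) = -47302/3 ≈ -15767.)
U = 56323/3 (U = 9 + (2998 - 1*(-47302/3)) = 9 + (2998 + 47302/3) = 9 + 56296/3 = 56323/3 ≈ 18774.)
3137/U = 3137/(56323/3) = 3137*(3/56323) = 9411/56323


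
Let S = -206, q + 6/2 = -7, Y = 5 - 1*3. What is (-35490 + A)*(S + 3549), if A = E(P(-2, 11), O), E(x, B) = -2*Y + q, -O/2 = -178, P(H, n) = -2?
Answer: -118689872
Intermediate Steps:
Y = 2 (Y = 5 - 3 = 2)
O = 356 (O = -2*(-178) = 356)
q = -10 (q = -3 - 7 = -10)
E(x, B) = -14 (E(x, B) = -2*2 - 10 = -4 - 10 = -14)
A = -14
(-35490 + A)*(S + 3549) = (-35490 - 14)*(-206 + 3549) = -35504*3343 = -118689872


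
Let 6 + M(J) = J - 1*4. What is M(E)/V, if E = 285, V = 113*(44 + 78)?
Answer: 275/13786 ≈ 0.019948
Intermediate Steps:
V = 13786 (V = 113*122 = 13786)
M(J) = -10 + J (M(J) = -6 + (J - 1*4) = -6 + (J - 4) = -6 + (-4 + J) = -10 + J)
M(E)/V = (-10 + 285)/13786 = 275*(1/13786) = 275/13786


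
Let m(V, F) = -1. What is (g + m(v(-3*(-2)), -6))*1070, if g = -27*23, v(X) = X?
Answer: -665540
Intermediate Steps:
g = -621
(g + m(v(-3*(-2)), -6))*1070 = (-621 - 1)*1070 = -622*1070 = -665540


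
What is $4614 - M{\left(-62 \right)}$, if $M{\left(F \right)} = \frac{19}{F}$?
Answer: $\frac{286087}{62} \approx 4614.3$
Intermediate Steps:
$4614 - M{\left(-62 \right)} = 4614 - \frac{19}{-62} = 4614 - 19 \left(- \frac{1}{62}\right) = 4614 - - \frac{19}{62} = 4614 + \frac{19}{62} = \frac{286087}{62}$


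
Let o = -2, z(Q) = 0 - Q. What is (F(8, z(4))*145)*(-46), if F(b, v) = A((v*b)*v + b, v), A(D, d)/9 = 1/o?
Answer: 30015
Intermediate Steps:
z(Q) = -Q
A(D, d) = -9/2 (A(D, d) = 9/(-2) = 9*(-½) = -9/2)
F(b, v) = -9/2
(F(8, z(4))*145)*(-46) = -9/2*145*(-46) = -1305/2*(-46) = 30015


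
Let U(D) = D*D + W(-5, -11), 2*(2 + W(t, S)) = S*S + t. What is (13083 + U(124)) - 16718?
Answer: 11797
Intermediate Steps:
W(t, S) = -2 + t/2 + S**2/2 (W(t, S) = -2 + (S*S + t)/2 = -2 + (S**2 + t)/2 = -2 + (t + S**2)/2 = -2 + (t/2 + S**2/2) = -2 + t/2 + S**2/2)
U(D) = 56 + D**2 (U(D) = D*D + (-2 + (1/2)*(-5) + (1/2)*(-11)**2) = D**2 + (-2 - 5/2 + (1/2)*121) = D**2 + (-2 - 5/2 + 121/2) = D**2 + 56 = 56 + D**2)
(13083 + U(124)) - 16718 = (13083 + (56 + 124**2)) - 16718 = (13083 + (56 + 15376)) - 16718 = (13083 + 15432) - 16718 = 28515 - 16718 = 11797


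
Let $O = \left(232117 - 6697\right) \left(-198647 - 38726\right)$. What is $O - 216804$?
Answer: $-53508838464$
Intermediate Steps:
$O = -53508621660$ ($O = 225420 \left(-237373\right) = -53508621660$)
$O - 216804 = -53508621660 - 216804 = -53508838464$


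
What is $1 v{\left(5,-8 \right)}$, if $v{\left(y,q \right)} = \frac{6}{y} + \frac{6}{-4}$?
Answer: $- \frac{3}{10} \approx -0.3$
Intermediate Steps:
$v{\left(y,q \right)} = - \frac{3}{2} + \frac{6}{y}$ ($v{\left(y,q \right)} = \frac{6}{y} + 6 \left(- \frac{1}{4}\right) = \frac{6}{y} - \frac{3}{2} = - \frac{3}{2} + \frac{6}{y}$)
$1 v{\left(5,-8 \right)} = 1 \left(- \frac{3}{2} + \frac{6}{5}\right) = 1 \left(- \frac{3}{10}\right) = - \frac{3}{10}$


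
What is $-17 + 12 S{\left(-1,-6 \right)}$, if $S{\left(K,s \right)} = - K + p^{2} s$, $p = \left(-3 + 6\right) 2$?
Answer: $-2597$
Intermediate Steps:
$p = 6$ ($p = 3 \cdot 2 = 6$)
$S{\left(K,s \right)} = - K + 36 s$ ($S{\left(K,s \right)} = - K + 6^{2} s = - K + 36 s$)
$-17 + 12 S{\left(-1,-6 \right)} = -17 + 12 \left(\left(-1\right) \left(-1\right) + 36 \left(-6\right)\right) = -17 + 12 \left(1 - 216\right) = -17 + 12 \left(-215\right) = -17 - 2580 = -2597$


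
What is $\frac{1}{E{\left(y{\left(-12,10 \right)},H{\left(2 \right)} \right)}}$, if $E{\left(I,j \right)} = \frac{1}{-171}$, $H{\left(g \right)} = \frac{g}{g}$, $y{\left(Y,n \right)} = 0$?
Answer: $-171$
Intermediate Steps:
$H{\left(g \right)} = 1$
$E{\left(I,j \right)} = - \frac{1}{171}$
$\frac{1}{E{\left(y{\left(-12,10 \right)},H{\left(2 \right)} \right)}} = \frac{1}{- \frac{1}{171}} = -171$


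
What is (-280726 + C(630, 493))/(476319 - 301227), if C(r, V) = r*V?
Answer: 7466/43773 ≈ 0.17056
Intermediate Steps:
C(r, V) = V*r
(-280726 + C(630, 493))/(476319 - 301227) = (-280726 + 493*630)/(476319 - 301227) = (-280726 + 310590)/175092 = 29864*(1/175092) = 7466/43773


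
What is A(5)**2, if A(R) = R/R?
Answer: 1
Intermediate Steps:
A(R) = 1
A(5)**2 = 1**2 = 1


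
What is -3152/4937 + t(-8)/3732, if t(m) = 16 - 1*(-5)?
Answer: -3886529/6141628 ≈ -0.63282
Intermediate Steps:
t(m) = 21 (t(m) = 16 + 5 = 21)
-3152/4937 + t(-8)/3732 = -3152/4937 + 21/3732 = -3152*1/4937 + 21*(1/3732) = -3152/4937 + 7/1244 = -3886529/6141628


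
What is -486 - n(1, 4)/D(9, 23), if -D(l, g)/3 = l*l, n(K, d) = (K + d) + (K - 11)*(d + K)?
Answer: -13127/27 ≈ -486.19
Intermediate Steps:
n(K, d) = K + d + (-11 + K)*(K + d) (n(K, d) = (K + d) + (-11 + K)*(K + d) = K + d + (-11 + K)*(K + d))
D(l, g) = -3*l² (D(l, g) = -3*l*l = -3*l²)
-486 - n(1, 4)/D(9, 23) = -486 - (1² - 10*1 - 10*4 + 1*4)/((-3*9²)) = -486 - (1 - 10 - 40 + 4)/((-3*81)) = -486 - (-45)/(-243) = -486 - (-45)*(-1)/243 = -486 - 1*5/27 = -486 - 5/27 = -13127/27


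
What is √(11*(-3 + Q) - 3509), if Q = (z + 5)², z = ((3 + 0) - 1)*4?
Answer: 3*I*√187 ≈ 41.024*I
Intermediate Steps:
z = 8 (z = (3 - 1)*4 = 2*4 = 8)
Q = 169 (Q = (8 + 5)² = 13² = 169)
√(11*(-3 + Q) - 3509) = √(11*(-3 + 169) - 3509) = √(11*166 - 3509) = √(1826 - 3509) = √(-1683) = 3*I*√187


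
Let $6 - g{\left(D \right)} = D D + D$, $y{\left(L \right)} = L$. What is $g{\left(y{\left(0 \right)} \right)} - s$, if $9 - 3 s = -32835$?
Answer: $-10942$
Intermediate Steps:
$s = 10948$ ($s = 3 - -10945 = 3 + 10945 = 10948$)
$g{\left(D \right)} = 6 - D - D^{2}$ ($g{\left(D \right)} = 6 - \left(D D + D\right) = 6 - \left(D^{2} + D\right) = 6 - \left(D + D^{2}\right) = 6 - D - D^{2}$)
$g{\left(y{\left(0 \right)} \right)} - s = \left(6 - 0 - 0^{2}\right) - 10948 = \left(6 + 0 - 0\right) - 10948 = \left(6 + 0 + 0\right) - 10948 = 6 - 10948 = -10942$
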